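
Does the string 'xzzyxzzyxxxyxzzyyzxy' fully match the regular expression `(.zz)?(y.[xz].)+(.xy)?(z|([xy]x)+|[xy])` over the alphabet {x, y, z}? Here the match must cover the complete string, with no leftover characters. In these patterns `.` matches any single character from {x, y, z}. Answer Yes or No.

Yes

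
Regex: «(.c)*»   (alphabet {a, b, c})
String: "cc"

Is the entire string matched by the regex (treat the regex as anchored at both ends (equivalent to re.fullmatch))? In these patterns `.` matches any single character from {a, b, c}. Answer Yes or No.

Yes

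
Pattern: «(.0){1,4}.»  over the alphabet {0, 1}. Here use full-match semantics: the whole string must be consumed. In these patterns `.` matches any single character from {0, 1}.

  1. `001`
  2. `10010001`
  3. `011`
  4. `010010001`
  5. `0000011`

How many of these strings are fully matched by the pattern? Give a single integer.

1

1. `001` → match
2. `10010001` → no match
3. `011` → no match
4. `010010001` → no match
5. `0000011` → no match
Total matched: 1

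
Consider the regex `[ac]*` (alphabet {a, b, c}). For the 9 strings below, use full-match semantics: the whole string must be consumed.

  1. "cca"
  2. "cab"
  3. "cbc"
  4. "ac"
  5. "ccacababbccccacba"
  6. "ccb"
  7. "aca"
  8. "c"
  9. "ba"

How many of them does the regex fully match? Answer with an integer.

1. "cca" → match
2. "cab" → no match
3. "cbc" → no match
4. "ac" → match
5 → no match
6. "ccb" → no match
7. "aca" → match
8. "c" → match
9. "ba" → no match
Total matched: 4

4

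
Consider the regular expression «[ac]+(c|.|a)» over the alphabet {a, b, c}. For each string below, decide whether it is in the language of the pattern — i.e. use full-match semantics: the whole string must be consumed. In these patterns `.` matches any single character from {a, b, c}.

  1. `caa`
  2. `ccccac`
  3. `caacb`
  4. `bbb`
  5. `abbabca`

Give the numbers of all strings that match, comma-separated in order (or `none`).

1, 2, 3

1 → match
2 → match
3 → match
4 → no match
5 → no match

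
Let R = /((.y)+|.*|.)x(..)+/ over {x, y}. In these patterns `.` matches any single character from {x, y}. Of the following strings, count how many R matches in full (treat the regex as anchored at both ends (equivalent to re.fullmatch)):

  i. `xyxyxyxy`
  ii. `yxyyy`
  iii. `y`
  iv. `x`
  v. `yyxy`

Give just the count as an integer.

0

i → no match
ii → no match
iii → no match
iv → no match
v → no match
Total matched: 0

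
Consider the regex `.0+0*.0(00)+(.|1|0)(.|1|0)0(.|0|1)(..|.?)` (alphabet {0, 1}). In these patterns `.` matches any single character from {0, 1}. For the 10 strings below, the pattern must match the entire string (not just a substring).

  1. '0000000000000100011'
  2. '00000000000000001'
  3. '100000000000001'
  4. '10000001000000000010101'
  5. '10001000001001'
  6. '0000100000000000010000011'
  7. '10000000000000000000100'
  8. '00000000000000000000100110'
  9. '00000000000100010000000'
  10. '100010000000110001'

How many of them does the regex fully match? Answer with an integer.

1 → match
2 → match
3 → match
4 → match
5 → match
6 → no match
7 → match
8 → match
9 → no match
10 → match
Total matched: 8

8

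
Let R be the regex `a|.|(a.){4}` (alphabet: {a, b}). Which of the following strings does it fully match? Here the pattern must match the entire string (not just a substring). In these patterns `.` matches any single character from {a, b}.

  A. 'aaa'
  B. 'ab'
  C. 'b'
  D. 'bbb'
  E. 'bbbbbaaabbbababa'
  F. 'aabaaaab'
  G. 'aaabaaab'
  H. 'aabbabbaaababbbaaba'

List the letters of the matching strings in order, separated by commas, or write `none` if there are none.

C, G

A → no match
B → no match
C → match
D → no match
E → no match
F → no match
G → match
H → no match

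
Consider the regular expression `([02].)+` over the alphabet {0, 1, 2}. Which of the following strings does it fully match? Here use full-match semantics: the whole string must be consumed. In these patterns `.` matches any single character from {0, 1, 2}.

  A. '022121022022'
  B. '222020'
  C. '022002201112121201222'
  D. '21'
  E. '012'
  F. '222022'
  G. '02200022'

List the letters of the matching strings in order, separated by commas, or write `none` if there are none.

A, B, D, F, G

A → match
B → match
C → no match
D → match
E → no match
F → match
G → match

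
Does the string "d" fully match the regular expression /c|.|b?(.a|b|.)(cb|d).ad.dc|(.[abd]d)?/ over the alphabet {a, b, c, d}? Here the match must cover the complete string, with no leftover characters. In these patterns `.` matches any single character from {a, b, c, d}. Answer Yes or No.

Yes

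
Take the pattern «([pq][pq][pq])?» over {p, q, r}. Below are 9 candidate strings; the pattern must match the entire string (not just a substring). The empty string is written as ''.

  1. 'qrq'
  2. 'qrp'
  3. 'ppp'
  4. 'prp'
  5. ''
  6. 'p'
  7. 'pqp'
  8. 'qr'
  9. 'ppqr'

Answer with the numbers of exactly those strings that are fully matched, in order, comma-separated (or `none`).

1 → no match
2 → no match
3 → match
4 → no match
5 → match
6 → no match
7 → match
8 → no match
9 → no match

3, 5, 7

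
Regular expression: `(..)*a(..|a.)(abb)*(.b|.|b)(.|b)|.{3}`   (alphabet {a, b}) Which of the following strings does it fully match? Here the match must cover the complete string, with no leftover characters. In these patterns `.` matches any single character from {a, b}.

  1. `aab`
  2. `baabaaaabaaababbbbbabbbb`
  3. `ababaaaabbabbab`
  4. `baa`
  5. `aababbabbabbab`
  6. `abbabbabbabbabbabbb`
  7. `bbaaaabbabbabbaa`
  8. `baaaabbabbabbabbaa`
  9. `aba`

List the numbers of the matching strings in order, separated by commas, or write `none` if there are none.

1, 3, 4, 5, 7, 8, 9

1 → match
2 → no match
3 → match
4 → match
5 → match
6 → no match
7 → match
8 → match
9 → match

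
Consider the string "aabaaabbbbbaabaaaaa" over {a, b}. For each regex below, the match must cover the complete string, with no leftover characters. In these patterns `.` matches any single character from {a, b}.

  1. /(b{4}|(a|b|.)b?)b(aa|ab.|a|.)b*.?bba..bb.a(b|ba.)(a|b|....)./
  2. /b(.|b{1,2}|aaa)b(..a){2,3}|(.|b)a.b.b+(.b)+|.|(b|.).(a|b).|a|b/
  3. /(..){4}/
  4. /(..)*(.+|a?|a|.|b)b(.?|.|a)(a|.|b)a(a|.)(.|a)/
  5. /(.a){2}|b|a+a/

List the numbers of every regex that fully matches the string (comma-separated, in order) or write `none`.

1 → no match
2 → no match
3 → no match
4 → match
5 → no match

4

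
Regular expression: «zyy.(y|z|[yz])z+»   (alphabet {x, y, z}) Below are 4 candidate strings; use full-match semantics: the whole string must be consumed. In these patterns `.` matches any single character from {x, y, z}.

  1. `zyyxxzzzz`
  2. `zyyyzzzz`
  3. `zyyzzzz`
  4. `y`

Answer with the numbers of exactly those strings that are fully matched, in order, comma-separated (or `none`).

1 → no match
2 → match
3 → match
4 → no match — must start with `zyy`

2, 3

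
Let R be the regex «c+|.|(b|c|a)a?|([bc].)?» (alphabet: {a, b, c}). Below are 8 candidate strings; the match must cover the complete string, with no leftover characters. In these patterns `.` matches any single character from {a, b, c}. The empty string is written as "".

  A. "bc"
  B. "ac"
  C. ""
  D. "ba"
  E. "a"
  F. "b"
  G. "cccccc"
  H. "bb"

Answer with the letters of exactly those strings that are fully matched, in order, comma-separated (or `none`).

A → match
B → no match
C → match
D → match
E → match
F → match
G → match
H → match

A, C, D, E, F, G, H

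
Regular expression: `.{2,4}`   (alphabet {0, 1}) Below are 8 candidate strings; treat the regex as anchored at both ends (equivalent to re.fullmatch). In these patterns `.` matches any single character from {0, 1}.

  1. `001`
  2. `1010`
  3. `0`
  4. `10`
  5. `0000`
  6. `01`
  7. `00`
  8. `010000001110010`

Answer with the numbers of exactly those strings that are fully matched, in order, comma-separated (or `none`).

1, 2, 4, 5, 6, 7

1. `001` → match
2. `1010` → match
3. `0` → no match
4. `10` → match
5. `0000` → match
6. `01` → match
7. `00` → match
8 → no match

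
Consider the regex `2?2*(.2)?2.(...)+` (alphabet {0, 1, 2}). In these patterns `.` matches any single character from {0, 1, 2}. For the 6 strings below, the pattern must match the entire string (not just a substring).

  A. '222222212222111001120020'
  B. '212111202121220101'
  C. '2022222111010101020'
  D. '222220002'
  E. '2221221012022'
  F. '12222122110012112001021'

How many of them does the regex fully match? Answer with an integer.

3

A → match
B → no match
C → no match
D. '222220002' → match
E → match
F → no match
Total matched: 3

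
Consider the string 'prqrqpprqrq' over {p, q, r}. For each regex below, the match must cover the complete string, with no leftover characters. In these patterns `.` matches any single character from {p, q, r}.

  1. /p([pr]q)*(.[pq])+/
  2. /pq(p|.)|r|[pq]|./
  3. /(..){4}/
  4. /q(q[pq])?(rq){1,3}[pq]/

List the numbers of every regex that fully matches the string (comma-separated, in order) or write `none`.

1

1 → match
2 → no match
3 → no match
4 → no match — must start with 'q'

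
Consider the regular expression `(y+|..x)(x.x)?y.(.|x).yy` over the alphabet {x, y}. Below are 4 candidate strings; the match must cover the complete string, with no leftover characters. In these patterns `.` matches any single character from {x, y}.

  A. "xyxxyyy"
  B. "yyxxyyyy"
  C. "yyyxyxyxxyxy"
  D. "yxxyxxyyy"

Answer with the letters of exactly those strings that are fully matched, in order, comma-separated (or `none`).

A → no match
B → no match
C → no match — must end with "yy"
D → match

D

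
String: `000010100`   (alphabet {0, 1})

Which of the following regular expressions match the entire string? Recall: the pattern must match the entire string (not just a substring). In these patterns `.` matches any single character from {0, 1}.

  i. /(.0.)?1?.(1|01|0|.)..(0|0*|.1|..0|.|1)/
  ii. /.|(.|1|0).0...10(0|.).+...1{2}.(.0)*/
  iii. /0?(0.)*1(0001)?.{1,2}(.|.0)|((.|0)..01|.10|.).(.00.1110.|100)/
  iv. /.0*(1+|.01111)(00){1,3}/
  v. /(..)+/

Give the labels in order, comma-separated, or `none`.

i, iii

i → match
ii → no match
iii → match
iv → no match
v → no match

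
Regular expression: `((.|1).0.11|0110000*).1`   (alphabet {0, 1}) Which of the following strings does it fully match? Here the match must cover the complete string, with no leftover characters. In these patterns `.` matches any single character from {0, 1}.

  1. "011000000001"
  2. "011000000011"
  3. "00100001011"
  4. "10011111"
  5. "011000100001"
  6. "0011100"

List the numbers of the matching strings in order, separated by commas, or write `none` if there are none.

1 → match
2 → match
3 → no match
4 → match
5 → no match
6 → no match — must end with "1"

1, 2, 4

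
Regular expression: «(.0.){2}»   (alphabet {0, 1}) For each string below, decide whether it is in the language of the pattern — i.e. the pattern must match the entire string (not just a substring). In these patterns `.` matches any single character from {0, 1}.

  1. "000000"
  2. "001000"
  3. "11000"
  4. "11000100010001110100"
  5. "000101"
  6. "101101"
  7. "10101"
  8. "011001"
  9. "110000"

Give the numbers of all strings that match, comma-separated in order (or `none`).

1 → match
2 → match
3 → no match
4 → no match
5 → match
6 → match
7 → no match
8 → no match
9 → no match

1, 2, 5, 6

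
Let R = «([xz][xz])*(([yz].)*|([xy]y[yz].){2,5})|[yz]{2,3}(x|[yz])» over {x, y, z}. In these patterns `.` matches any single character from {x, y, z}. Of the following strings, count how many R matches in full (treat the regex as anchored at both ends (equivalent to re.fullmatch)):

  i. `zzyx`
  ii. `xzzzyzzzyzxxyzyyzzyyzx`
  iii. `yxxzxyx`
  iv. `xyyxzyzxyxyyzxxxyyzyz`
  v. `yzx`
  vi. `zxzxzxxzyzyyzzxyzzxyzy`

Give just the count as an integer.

i → match
ii → no match
iii → no match
iv → no match
v → match
vi → no match
Total matched: 2

2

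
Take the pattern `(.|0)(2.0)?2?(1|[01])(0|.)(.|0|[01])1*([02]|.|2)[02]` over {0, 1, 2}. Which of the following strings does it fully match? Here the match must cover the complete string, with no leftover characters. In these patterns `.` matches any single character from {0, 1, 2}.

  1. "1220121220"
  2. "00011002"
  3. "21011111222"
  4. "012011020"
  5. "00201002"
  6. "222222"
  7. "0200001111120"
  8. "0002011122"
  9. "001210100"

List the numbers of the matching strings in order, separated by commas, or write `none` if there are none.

1 → no match
2 → no match
3 → no match
4 → no match
5 → no match
6 → no match
7 → match
8 → no match
9 → no match

7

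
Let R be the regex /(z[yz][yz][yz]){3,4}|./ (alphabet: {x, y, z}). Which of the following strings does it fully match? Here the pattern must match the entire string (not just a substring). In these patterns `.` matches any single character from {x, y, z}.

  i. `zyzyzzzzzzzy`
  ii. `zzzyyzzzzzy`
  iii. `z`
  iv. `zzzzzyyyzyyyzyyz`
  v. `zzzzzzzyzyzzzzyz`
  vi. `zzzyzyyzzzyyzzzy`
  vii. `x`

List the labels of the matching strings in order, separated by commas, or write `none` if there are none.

i, iii, iv, v, vi, vii

i. `zyzyzzzzzzzy` → match
ii. `zzzyyzzzzzy` → no match
iii. `z` → match
iv → match
v → match
vi → match
vii. `x` → match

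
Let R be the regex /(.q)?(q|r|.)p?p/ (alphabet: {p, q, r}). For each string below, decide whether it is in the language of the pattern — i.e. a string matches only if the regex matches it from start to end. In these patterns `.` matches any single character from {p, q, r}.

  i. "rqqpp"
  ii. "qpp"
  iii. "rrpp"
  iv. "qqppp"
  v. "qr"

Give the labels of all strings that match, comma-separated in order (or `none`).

i → match
ii → match
iii → no match
iv → match
v → no match — must end with "p"

i, ii, iv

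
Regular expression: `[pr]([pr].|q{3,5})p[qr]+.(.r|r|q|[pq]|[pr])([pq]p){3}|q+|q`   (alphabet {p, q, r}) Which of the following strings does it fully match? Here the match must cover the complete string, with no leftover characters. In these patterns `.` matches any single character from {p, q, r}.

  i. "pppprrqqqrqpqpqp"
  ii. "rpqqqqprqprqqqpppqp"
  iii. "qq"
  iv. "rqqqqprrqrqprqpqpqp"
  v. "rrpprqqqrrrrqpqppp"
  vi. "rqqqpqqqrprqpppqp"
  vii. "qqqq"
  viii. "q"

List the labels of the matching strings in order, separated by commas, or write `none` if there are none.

i → match
ii → no match
iii → match
iv → match
v → match
vi → match
vii → match
viii → match

i, iii, iv, v, vi, vii, viii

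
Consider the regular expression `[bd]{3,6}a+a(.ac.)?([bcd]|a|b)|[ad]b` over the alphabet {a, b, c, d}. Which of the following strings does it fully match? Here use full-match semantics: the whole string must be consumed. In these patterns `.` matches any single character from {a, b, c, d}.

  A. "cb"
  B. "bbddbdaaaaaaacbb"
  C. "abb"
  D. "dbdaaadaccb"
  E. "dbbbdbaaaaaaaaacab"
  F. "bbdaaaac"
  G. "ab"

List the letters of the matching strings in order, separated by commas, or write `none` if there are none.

A → no match
B → match
C → no match
D → match
E → match
F → match
G → match

B, D, E, F, G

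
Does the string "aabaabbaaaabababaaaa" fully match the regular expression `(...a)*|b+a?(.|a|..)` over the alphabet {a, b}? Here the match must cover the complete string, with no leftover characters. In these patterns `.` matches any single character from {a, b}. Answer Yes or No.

No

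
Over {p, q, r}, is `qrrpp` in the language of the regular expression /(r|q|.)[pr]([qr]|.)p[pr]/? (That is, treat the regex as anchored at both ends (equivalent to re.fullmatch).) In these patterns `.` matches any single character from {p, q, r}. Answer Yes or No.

Yes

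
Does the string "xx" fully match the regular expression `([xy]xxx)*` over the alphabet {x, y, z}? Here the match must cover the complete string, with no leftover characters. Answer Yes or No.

No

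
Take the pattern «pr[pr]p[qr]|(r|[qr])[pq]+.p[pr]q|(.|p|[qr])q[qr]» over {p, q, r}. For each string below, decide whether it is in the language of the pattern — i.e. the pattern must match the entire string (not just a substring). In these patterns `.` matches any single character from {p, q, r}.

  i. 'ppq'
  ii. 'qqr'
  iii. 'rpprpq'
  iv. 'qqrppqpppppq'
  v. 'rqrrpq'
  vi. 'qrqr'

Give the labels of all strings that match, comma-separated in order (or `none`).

i. 'ppq' → no match
ii. 'qqr' → match
iii. 'rpprpq' → no match
iv. 'qqrppqpppppq' → no match
v. 'rqrrpq' → no match
vi. 'qrqr' → no match

ii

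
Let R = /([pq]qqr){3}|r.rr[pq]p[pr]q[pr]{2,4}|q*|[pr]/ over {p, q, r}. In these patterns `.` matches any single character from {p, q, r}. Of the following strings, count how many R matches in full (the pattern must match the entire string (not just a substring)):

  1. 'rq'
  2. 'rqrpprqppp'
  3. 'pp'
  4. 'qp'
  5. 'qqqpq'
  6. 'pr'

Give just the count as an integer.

0

1. 'rq' → no match
2. 'rqrpprqppp' → no match
3. 'pp' → no match
4. 'qp' → no match
5. 'qqqpq' → no match
6. 'pr' → no match
Total matched: 0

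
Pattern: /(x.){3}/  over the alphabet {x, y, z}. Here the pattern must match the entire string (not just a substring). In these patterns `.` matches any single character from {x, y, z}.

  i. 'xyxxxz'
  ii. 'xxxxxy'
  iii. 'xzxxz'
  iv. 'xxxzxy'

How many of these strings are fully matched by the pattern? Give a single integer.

3

i. 'xyxxxz' → match
ii. 'xxxxxy' → match
iii. 'xzxxz' → no match
iv. 'xxxzxy' → match
Total matched: 3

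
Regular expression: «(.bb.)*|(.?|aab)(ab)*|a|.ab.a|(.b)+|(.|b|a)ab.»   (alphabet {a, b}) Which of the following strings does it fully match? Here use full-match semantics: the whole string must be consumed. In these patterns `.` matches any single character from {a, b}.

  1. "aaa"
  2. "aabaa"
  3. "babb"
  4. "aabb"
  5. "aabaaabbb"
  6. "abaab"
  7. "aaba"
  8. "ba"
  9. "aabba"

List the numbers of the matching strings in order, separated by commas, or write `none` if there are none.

1 → no match
2 → match
3 → match
4 → match
5 → no match
6 → no match
7 → match
8 → no match
9 → match

2, 3, 4, 7, 9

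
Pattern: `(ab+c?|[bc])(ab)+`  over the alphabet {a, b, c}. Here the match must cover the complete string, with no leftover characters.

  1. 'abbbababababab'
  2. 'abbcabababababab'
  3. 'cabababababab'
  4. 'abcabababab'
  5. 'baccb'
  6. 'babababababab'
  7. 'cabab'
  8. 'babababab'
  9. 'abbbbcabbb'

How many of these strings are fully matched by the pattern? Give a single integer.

1 → match
2 → match
3 → match
4 → match
5 → no match — must end with 'ab'
6 → match
7 → match
8 → match
9 → no match — must end with 'ab'
Total matched: 7

7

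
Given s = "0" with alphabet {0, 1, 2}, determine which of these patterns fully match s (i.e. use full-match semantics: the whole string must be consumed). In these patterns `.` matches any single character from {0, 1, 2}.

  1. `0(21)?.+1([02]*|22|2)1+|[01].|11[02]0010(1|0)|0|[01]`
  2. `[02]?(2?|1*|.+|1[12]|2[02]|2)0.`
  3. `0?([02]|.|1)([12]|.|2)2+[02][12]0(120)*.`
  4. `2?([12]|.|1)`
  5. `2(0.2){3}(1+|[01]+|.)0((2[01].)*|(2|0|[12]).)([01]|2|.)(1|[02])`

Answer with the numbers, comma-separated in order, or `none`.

1, 4

1 → match
2 → no match
3 → no match
4 → match
5 → no match — must start with "20"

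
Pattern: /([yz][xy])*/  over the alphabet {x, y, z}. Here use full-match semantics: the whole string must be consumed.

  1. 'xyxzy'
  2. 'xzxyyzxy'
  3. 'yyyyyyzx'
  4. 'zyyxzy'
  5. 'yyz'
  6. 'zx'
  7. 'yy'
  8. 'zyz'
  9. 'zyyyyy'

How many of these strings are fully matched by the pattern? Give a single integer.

1. 'xyxzy' → no match
2. 'xzxyyzxy' → no match
3. 'yyyyyyzx' → match
4. 'zyyxzy' → match
5. 'yyz' → no match
6. 'zx' → match
7. 'yy' → match
8. 'zyz' → no match
9. 'zyyyyy' → match
Total matched: 5

5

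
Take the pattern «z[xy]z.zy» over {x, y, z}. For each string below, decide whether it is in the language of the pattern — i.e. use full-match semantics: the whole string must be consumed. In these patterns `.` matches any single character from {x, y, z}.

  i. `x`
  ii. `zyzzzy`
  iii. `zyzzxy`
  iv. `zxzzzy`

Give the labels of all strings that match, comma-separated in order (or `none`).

i. `x` → no match — must start with `z`
ii. `zyzzzy` → match
iii. `zyzzxy` → no match — must end with `zy`
iv. `zxzzzy` → match

ii, iv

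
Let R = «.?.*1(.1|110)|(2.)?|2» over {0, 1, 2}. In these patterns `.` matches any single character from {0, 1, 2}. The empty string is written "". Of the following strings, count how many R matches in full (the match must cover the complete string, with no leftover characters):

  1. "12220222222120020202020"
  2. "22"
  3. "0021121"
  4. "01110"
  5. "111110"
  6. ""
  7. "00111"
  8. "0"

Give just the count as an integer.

1 → no match
2 → match
3 → match
4 → match
5 → match
6 → match
7 → match
8 → no match
Total matched: 6

6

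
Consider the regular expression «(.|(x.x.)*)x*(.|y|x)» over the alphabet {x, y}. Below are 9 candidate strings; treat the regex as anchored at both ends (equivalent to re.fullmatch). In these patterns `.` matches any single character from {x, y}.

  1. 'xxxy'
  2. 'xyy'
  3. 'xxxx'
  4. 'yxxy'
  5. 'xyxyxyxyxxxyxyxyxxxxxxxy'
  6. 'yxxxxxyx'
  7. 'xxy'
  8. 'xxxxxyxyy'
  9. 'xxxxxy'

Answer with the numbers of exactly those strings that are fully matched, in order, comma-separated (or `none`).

1 → match
2 → no match
3 → match
4 → match
5 → match
6 → no match
7 → match
8 → match
9 → match

1, 3, 4, 5, 7, 8, 9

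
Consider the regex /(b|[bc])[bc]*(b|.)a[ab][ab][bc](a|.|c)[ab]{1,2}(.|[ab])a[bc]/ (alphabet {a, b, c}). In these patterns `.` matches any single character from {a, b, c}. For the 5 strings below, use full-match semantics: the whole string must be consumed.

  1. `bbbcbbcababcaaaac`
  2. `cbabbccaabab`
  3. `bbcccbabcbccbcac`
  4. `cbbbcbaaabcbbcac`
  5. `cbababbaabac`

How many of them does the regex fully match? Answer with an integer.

1 → match
2 → match
3 → no match
4 → match
5 → match
Total matched: 4

4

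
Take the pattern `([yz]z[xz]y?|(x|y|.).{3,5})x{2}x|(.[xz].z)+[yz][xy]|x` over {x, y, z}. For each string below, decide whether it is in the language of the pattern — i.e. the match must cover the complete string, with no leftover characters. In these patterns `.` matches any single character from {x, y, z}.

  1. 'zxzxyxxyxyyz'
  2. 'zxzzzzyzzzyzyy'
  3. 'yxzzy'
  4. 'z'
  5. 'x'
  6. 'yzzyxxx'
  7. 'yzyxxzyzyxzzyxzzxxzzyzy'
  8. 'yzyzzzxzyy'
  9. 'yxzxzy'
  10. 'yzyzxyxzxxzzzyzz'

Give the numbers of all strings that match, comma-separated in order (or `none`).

2, 5, 6, 8

1 → no match
2 → match
3 → no match
4 → no match
5 → match
6 → match
7 → no match
8 → match
9 → no match
10 → no match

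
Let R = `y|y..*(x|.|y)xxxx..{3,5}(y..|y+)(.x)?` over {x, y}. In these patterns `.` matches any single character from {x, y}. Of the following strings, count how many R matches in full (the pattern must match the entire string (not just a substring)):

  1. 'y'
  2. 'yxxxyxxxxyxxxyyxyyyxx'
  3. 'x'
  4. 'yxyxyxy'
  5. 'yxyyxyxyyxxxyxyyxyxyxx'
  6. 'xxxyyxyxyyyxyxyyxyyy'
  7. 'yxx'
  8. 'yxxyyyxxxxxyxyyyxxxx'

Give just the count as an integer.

2

1. 'y' → match
2 → no match
3. 'x' → no match — must start with 'y'
4. 'yxyxyxy' → no match
5 → no match
6 → no match — must start with 'y'
7. 'yxx' → no match
8 → match
Total matched: 2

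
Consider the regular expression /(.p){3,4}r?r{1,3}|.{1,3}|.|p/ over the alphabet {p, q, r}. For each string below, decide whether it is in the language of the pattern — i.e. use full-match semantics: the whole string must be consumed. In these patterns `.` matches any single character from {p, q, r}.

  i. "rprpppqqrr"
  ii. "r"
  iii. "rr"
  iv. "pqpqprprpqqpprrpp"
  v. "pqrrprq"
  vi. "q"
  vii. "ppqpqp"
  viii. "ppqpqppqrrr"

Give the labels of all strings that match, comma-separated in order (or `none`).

i → no match
ii → match
iii → match
iv → no match
v → no match
vi → match
vii → no match
viii → no match

ii, iii, vi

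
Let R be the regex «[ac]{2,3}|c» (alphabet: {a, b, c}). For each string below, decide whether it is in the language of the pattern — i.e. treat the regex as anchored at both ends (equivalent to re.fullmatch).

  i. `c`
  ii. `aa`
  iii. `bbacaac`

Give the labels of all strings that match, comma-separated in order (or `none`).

i → match
ii → match
iii → no match

i, ii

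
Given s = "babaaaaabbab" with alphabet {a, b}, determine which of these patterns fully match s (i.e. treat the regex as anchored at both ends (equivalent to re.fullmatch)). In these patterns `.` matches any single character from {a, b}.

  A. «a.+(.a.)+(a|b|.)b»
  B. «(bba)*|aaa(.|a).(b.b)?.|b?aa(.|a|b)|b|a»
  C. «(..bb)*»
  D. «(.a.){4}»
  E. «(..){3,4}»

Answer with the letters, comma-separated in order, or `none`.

D

A → no match — must start with "a"
B → no match
C → no match
D → match
E → no match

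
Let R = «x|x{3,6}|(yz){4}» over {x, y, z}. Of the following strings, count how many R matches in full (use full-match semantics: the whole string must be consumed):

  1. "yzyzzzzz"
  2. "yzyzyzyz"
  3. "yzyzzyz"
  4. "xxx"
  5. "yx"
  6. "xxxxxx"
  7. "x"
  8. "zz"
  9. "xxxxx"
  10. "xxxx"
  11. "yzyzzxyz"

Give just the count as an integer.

6

1 → no match
2 → match
3 → no match
4 → match
5 → no match
6 → match
7 → match
8 → no match
9 → match
10 → match
11 → no match
Total matched: 6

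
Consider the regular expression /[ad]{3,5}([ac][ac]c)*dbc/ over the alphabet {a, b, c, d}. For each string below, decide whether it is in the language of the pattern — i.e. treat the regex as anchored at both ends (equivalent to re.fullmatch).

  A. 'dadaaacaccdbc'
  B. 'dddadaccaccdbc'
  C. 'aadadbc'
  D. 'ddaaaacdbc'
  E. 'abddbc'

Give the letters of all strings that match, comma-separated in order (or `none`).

A → match
B → match
C → match
D → match
E → no match

A, B, C, D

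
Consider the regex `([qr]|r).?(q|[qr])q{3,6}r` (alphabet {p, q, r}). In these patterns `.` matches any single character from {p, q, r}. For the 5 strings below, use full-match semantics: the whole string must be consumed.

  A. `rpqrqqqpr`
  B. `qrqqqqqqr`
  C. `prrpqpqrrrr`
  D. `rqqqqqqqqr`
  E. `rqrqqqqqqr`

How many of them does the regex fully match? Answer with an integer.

A. `rpqrqqqpr` → no match — must end with `qr`
B. `qrqqqqqqr` → match
C. `prrpqpqrrrr` → no match — must end with `qr`
D. `rqqqqqqqqr` → match
E. `rqrqqqqqqr` → match
Total matched: 3

3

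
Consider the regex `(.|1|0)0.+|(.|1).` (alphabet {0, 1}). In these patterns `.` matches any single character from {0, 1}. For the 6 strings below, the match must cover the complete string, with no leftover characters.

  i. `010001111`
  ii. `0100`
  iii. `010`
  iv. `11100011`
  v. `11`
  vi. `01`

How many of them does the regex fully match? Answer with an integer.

2

i → no match
ii → no match
iii → no match
iv → no match
v → match
vi → match
Total matched: 2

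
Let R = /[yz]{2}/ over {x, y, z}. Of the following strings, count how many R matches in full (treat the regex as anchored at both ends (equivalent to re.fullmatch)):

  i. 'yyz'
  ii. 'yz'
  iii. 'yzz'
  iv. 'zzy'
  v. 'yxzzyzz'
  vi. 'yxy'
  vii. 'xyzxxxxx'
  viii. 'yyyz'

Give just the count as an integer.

1

i → no match
ii → match
iii → no match
iv → no match
v → no match
vi → no match
vii → no match
viii → no match
Total matched: 1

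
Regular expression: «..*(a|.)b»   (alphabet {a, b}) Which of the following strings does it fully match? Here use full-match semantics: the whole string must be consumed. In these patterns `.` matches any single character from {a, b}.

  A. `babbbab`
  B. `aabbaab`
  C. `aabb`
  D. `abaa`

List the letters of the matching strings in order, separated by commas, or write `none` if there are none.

A, B, C

A → match
B → match
C → match
D → no match — must end with `b`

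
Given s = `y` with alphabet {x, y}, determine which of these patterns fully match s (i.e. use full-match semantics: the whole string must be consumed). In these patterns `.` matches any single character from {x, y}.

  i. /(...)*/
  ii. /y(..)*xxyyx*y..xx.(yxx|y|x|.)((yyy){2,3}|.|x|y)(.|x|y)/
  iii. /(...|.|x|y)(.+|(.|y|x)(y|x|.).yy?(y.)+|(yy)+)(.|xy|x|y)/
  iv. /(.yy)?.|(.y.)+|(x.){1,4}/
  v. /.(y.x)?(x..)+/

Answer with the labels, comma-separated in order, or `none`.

i → no match
ii → no match
iii → no match
iv → match
v → no match

iv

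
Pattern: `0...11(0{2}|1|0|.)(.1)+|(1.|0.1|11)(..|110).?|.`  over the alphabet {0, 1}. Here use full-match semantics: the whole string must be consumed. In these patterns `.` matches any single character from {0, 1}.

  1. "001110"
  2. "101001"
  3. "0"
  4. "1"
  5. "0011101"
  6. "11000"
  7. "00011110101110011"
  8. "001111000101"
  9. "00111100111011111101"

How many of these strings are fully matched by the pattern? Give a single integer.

6

1. "001110" → match
2. "101001" → no match
3. "0" → match
4. "1" → match
5. "0011101" → match
6. "11000" → match
7 → no match
8. "001111000101" → match
9 → no match
Total matched: 6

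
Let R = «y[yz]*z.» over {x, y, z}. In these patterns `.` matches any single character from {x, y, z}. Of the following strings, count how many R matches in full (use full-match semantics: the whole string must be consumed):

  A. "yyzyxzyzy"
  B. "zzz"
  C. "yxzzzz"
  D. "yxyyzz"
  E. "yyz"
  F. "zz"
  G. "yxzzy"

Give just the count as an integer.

0

A → no match
B → no match — must start with "y"
C → no match
D → no match
E → no match
F → no match — must start with "y"
G → no match
Total matched: 0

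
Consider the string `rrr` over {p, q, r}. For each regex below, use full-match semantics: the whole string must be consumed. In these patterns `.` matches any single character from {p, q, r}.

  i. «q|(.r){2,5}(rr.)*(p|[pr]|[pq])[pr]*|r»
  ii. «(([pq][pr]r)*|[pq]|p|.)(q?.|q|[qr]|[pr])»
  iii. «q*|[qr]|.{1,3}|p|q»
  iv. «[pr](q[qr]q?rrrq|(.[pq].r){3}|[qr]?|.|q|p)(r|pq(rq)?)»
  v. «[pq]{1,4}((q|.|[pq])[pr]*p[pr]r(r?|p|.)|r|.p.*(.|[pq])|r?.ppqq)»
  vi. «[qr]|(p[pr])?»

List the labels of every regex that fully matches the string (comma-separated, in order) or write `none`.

i → no match
ii → no match
iii → match
iv → match
v → no match
vi → no match

iii, iv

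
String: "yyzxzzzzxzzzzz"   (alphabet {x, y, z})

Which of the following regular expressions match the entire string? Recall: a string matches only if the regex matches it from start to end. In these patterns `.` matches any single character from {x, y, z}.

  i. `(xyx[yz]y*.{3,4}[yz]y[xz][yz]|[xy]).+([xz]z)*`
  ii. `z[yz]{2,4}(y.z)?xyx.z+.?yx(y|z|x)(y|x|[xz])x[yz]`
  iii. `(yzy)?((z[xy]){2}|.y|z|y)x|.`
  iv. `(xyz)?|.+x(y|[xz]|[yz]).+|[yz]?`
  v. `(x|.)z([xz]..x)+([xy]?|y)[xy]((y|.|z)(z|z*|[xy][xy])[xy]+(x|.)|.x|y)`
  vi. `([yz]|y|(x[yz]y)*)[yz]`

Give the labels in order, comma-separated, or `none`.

i, iv

i → match
ii → no match — must start with "z"
iii → no match
iv → match
v → no match
vi → no match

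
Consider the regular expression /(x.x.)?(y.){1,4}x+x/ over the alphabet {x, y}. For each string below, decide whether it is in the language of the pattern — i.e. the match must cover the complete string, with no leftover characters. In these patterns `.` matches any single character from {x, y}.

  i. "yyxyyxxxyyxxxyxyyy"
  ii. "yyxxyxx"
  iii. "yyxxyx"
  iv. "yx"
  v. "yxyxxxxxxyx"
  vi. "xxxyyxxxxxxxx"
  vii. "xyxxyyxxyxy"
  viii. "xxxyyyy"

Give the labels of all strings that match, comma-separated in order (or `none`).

i → no match — must end with "xx"
ii → no match
iii → no match — must end with "xx"
iv → no match — must end with "xx"
v → no match — must end with "xx"
vi → match
vii → no match — must end with "xx"
viii → no match — must end with "xx"

vi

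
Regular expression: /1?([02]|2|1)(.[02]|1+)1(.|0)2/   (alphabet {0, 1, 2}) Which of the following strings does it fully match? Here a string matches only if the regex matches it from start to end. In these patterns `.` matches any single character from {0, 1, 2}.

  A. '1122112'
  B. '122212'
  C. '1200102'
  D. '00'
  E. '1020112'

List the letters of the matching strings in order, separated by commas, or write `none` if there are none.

A, C, E

A → match
B → no match
C → match
D → no match — must end with '2'
E → match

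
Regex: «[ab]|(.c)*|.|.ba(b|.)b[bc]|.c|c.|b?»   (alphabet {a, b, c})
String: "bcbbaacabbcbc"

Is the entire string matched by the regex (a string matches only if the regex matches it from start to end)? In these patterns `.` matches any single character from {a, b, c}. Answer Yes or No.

No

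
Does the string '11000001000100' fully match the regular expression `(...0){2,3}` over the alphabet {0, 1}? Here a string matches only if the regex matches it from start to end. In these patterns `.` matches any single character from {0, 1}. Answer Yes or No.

No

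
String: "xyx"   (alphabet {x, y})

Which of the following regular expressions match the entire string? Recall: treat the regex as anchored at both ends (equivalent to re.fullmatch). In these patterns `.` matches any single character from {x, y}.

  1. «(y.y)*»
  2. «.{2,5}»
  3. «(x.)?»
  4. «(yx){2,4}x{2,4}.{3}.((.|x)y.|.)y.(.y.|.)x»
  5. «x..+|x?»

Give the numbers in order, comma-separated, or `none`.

1 → no match
2 → match
3 → no match
4 → no match — must start with "yx"
5 → match

2, 5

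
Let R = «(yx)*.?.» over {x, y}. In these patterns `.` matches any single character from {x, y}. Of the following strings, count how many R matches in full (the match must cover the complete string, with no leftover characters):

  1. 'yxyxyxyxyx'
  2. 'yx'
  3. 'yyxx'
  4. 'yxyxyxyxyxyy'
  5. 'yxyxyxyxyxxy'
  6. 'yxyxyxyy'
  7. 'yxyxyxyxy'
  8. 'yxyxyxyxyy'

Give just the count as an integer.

7

1 → match
2 → match
3 → no match
4 → match
5 → match
6 → match
7 → match
8 → match
Total matched: 7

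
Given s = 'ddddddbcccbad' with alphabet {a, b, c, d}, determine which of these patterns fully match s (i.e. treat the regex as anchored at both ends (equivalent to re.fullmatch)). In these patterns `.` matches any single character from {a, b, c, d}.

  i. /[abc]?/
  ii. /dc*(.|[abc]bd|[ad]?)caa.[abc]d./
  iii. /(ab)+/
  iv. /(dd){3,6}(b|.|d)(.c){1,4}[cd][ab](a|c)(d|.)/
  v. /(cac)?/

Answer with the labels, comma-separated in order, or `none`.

iv

i → no match
ii → no match
iii → no match — must start with 'ab'
iv → match
v → no match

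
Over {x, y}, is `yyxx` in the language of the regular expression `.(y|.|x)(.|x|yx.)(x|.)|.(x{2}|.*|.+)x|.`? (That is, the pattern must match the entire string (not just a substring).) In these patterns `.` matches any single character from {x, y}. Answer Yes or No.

Yes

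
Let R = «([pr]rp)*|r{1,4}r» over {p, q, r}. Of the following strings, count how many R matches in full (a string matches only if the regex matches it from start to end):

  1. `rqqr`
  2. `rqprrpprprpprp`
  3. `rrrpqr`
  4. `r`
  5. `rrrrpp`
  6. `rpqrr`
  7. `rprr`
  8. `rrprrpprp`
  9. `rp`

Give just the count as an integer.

1

1 → no match
2 → no match
3 → no match
4 → no match
5 → no match
6 → no match
7 → no match
8 → match
9 → no match
Total matched: 1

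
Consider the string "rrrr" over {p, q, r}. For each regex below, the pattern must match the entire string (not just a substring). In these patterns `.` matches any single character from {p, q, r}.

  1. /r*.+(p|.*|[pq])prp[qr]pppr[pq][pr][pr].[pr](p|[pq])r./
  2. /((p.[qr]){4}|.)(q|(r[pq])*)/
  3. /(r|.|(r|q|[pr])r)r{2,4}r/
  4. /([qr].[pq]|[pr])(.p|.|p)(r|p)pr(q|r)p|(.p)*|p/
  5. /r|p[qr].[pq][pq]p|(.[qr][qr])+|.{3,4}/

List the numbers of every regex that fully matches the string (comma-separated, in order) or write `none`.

3, 5

1 → no match
2 → no match
3 → match
4 → no match
5 → match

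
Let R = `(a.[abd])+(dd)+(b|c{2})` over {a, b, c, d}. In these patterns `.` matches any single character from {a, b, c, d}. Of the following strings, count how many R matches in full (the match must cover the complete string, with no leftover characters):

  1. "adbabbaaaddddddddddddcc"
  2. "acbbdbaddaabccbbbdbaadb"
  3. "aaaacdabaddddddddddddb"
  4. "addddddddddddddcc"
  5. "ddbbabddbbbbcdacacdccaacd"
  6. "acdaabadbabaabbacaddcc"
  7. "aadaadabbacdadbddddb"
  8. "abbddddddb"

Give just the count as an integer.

1 → match
2 → no match
3 → match
4 → match
5 → no match — must start with "a"
6 → match
7 → match
8 → match
Total matched: 6

6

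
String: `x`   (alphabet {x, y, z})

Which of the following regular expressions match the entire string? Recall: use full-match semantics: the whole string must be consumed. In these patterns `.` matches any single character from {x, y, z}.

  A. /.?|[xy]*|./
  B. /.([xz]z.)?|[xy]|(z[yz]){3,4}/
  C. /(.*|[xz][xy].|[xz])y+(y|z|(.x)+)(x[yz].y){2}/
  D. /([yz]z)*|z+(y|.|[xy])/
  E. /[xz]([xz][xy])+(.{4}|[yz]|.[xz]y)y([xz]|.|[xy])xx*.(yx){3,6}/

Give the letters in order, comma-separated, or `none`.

A → match
B → match
C → no match — must end with `y`
D → no match
E → no match — must end with `yx`

A, B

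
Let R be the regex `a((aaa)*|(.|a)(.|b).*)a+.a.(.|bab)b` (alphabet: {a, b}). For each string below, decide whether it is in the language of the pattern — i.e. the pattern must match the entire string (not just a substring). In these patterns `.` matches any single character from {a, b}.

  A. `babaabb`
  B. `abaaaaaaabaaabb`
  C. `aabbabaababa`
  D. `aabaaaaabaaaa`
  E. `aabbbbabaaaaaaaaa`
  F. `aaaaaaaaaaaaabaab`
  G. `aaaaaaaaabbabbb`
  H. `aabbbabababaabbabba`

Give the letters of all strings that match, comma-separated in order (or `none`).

A → no match — must start with `a`
B → no match
C → no match — must end with `b`
D → no match — must end with `b`
E → no match — must end with `b`
F → no match
G → no match
H → no match — must end with `b`

none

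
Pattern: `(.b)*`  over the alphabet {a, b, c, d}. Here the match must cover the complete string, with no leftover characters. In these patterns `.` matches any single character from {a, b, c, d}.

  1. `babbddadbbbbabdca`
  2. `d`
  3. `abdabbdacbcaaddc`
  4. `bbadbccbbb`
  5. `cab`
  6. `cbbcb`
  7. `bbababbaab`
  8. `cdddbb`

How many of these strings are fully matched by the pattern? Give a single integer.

1 → no match
2 → no match
3 → no match
4 → no match
5 → no match
6 → no match
7 → no match
8 → no match
Total matched: 0

0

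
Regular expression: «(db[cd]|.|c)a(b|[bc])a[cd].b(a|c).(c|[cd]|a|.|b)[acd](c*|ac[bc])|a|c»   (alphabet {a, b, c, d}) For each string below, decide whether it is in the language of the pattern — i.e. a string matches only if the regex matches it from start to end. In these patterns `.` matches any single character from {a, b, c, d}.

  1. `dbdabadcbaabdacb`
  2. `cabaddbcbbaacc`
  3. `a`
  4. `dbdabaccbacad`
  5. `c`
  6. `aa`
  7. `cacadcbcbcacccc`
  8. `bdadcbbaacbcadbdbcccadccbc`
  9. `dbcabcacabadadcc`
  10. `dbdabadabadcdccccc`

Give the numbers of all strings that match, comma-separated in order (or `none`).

1 → match
2 → match
3. `a` → match
4 → match
5. `c` → match
6. `aa` → no match
7 → match
8 → no match
9 → no match
10 → match

1, 2, 3, 4, 5, 7, 10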